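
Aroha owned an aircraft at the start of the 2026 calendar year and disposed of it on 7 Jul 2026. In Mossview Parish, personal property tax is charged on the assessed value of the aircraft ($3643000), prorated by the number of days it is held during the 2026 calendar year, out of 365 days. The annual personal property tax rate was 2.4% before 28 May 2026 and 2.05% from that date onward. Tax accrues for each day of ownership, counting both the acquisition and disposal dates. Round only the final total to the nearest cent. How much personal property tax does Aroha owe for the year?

$43601.22

1 Jan – 27 May 2026: 147 days at 2.4% → $3643000 × 2.4% × 147/365 = $35212.3397
28 May – 7 Jul 2026: 41 days at 2.05% → $3643000 × 2.05% × 41/365 = $8388.8808
Total = $43601.2205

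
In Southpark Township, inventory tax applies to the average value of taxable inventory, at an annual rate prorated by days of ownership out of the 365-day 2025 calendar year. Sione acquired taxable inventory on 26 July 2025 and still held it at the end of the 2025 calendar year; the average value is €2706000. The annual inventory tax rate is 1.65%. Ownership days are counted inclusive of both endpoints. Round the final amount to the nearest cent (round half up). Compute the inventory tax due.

€19449.84

Days held (26 July – 31 December 2025): 159 out of 365
Tax = €2706000 × 1.65% × 159/365 = €19449.8384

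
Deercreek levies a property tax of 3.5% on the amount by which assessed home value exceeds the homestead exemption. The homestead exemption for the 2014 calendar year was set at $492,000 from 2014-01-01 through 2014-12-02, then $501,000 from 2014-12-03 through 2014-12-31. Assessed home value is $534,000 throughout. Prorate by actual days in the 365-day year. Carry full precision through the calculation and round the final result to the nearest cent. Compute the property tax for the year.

2014-01-01 to 2014-12-02: 336 days, exemption $492,000 → ($534,000 − $492,000) × 3.5% × 336/365 = $1,353.2055
2014-12-03 to 2014-12-31: 29 days, exemption $501,000 → ($534,000 − $501,000) × 3.5% × 29/365 = $91.7671
Total = $1,444.9726

$1,444.97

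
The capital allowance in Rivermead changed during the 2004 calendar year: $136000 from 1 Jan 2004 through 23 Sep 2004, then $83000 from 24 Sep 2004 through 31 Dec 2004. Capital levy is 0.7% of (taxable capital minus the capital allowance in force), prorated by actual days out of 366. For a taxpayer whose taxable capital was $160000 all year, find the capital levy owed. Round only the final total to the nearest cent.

$268.35

1 Jan – 23 Sep 2004: 267 days, exemption $136000 → ($160000 − $136000) × 0.7% × 267/366 = $122.5574
24 Sep – 31 Dec 2004: 99 days, exemption $83000 → ($160000 − $83000) × 0.7% × 99/366 = $145.7951
Total = $268.3525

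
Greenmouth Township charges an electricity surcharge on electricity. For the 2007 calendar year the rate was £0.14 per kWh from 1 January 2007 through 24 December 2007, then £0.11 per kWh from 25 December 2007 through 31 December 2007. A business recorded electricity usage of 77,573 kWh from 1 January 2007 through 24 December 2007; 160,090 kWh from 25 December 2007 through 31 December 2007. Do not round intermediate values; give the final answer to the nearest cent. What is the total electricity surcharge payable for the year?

£28470.12

1 January – 24 December 2007: 77,573 kWh at £0.14/kWh → £10860.22
25 December – 31 December 2007: 160,090 kWh at £0.11/kWh → £17609.90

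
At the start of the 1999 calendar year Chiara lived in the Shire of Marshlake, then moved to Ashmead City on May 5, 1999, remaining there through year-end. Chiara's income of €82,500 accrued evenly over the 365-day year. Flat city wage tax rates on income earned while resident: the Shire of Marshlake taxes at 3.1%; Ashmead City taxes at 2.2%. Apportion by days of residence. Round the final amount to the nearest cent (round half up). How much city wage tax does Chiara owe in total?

€2,067.25

The Shire of Marshlake, January 1 – May 4, 1999: 124 days → €82,500 × 3.1% × 124/365 = €868.8493
Ashmead City, May 5 – December 31, 1999: 241 days → €82,500 × 2.2% × 241/365 = €1,198.3973
Total = €2,067.2466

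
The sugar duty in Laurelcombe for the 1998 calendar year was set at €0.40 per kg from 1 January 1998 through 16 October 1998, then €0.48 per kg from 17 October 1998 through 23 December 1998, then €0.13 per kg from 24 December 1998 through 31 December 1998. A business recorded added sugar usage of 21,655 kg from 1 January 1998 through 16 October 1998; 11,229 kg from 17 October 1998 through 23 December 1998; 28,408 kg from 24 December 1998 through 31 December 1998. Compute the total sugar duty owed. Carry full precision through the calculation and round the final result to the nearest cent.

€17,744.96

1 January – 16 October 1998: 21,655 kg at €0.40/kg → €8,662.00
17 October – 23 December 1998: 11,229 kg at €0.48/kg → €5,389.92
24 December – 31 December 1998: 28,408 kg at €0.13/kg → €3,693.04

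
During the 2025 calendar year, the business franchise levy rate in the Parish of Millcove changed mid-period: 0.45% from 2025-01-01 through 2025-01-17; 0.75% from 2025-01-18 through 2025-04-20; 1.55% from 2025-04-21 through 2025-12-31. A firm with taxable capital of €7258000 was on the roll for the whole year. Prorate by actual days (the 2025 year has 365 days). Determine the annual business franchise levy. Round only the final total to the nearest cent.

€93986.13

2025-01-01 to 2025-01-17: 17 days at 0.45% → €7258000 × 0.45% × 17/365 = €1521.1973
2025-01-18 to 2025-04-20: 93 days at 0.75% → €7258000 × 0.75% × 93/365 = €13869.7397
2025-04-21 to 2025-12-31: 255 days at 1.55% → €7258000 × 1.55% × 255/365 = €78595.1918
Total = €93986.1288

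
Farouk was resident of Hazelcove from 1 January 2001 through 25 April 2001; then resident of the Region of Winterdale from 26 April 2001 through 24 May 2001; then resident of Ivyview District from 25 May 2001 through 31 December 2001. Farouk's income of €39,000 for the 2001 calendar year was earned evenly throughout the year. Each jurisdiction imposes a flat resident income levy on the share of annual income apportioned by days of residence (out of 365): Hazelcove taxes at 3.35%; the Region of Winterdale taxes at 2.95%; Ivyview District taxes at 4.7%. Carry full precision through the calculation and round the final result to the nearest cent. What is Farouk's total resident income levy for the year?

Hazelcove, 1 January – 25 April 2001: 115 days → €39,000 × 3.35% × 115/365 = €411.6370
The Region of Winterdale, 26 April – 24 May 2001: 29 days → €39,000 × 2.95% × 29/365 = €91.4096
Ivyview District, 25 May – 31 December 2001: 221 days → €39,000 × 4.7% × 221/365 = €1,109.8438
Total = €1,612.8904

€1,612.89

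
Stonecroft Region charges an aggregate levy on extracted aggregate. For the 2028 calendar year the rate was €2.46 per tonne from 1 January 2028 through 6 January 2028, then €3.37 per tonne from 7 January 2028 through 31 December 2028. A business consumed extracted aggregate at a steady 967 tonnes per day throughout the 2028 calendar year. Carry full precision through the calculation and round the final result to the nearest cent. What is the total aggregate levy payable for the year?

€1,187,437.32

1 January – 6 January 2028: 6 days × 967 tonnes/day = 5,802 tonnes at €2.46/tonne → €14,272.92
7 January – 31 December 2028: 360 days × 967 tonnes/day = 348,120 tonnes at €3.37/tonne → €1,173,164.40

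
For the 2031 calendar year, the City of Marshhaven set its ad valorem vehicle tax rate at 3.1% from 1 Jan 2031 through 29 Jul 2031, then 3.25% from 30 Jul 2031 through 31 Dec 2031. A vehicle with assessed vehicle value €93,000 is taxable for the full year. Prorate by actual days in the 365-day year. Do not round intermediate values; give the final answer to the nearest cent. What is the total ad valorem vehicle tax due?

€2,942.24

1 Jan – 29 Jul 2031: 210 days at 3.1% → €93,000 × 3.1% × 210/365 = €1,658.7123
30 Jul – 31 Dec 2031: 155 days at 3.25% → €93,000 × 3.25% × 155/365 = €1,283.5274
Total = €2,942.2397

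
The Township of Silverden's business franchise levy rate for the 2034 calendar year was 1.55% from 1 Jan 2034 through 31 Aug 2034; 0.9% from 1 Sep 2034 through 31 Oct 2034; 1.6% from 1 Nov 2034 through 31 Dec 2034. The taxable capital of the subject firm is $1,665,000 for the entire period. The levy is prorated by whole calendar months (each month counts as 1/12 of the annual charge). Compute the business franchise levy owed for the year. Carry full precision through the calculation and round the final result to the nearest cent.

1 Jan – 31 Aug 2034: 8 months at 1.55% → $1,665,000 × 1.55% × 8/12 = $17,205.0000
1 Sep – 31 Oct 2034: 2 months at 0.9% → $1,665,000 × 0.9% × 2/12 = $2,497.5000
1 Nov – 31 Dec 2034: 2 months at 1.6% → $1,665,000 × 1.6% × 2/12 = $4,440.0000
Total = $24,142.5000

$24,142.50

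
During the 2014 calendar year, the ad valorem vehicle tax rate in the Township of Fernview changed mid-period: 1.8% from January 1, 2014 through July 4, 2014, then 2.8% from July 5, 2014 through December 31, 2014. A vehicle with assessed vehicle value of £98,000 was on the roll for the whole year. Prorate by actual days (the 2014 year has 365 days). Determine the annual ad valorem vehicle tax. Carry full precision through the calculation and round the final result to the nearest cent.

January 1 – July 4, 2014: 185 days at 1.8% → £98,000 × 1.8% × 185/365 = £894.0822
July 5 – December 31, 2014: 180 days at 2.8% → £98,000 × 2.8% × 180/365 = £1,353.2055
Total = £2,247.2877

£2,247.29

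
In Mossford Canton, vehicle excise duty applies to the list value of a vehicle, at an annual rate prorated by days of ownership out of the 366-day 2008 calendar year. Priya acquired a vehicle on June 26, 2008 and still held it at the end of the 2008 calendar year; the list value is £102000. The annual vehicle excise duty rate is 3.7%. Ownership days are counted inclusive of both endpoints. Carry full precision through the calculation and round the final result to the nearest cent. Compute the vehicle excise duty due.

£1948.87

Days held (June 26 – December 31, 2008): 189 out of 366
Tax = £102000 × 3.7% × 189/366 = £1948.8689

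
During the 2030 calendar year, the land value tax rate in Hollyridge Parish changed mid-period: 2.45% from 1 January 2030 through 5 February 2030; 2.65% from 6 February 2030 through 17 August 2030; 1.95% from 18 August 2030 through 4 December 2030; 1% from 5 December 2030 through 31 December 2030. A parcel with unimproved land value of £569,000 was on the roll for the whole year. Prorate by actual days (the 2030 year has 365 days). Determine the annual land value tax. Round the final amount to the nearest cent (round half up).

1 January – 5 February 2030: 36 days at 2.45% → £569,000 × 2.45% × 36/365 = £1,374.9534
6 February – 17 August 2030: 193 days at 2.65% → £569,000 × 2.65% × 193/365 = £7,973.0151
18 August – 4 December 2030: 109 days at 1.95% → £569,000 × 1.95% × 109/365 = £3,313.4507
5 December – 31 December 2030: 27 days at 1% → £569,000 × 1% × 27/365 = £420.9041
Total = £13,082.3233

£13,082.32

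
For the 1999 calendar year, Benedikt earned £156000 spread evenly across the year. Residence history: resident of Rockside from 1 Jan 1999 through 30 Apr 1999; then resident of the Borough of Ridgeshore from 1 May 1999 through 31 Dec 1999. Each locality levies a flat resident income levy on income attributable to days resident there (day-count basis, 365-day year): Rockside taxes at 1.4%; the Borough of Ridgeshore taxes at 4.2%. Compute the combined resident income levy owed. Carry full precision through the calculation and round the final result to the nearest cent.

£5115.95

Rockside, 1 Jan – 30 Apr 1999: 120 days → £156000 × 1.4% × 120/365 = £718.0274
The Borough of Ridgeshore, 1 May – 31 Dec 1999: 245 days → £156000 × 4.2% × 245/365 = £4397.9178
Total = £5115.9452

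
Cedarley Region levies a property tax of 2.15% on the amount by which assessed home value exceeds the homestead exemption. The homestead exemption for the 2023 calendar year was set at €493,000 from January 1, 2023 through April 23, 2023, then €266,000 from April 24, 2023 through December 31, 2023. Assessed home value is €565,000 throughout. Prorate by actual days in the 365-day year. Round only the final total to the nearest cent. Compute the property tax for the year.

January 1 – April 23, 2023: 113 days, exemption €493,000 → (€565,000 − €493,000) × 2.15% × 113/365 = €479.2438
April 24 – December 31, 2023: 252 days, exemption €266,000 → (€565,000 − €266,000) × 2.15% × 252/365 = €4,438.3068
Total = €4,917.5507

€4,917.55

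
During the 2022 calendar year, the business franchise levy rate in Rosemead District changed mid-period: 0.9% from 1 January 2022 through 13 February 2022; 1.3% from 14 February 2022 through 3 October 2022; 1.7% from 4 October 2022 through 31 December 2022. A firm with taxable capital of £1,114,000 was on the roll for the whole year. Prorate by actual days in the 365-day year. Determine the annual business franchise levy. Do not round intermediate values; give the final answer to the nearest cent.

1 January – 13 February 2022: 44 days at 0.9% → £1,114,000 × 0.9% × 44/365 = £1,208.6137
14 February – 3 October 2022: 232 days at 1.3% → £1,114,000 × 1.3% × 232/365 = £9,204.9973
4 October – 31 December 2022: 89 days at 1.7% → £1,114,000 × 1.7% × 89/365 = £4,617.7589
Total = £15,031.3699

£15,031.37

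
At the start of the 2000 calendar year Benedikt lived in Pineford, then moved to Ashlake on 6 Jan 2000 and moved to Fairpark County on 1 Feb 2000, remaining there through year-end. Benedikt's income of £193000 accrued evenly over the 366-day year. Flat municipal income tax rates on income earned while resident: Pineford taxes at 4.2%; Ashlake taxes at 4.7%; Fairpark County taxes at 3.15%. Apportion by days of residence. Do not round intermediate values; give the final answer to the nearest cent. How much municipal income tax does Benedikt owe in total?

£6319.70

Pineford, 1 Jan – 5 Jan 2000: 5 days → £193000 × 4.2% × 5/366 = £110.7377
Ashlake, 6 Jan – 31 Jan 2000: 26 days → £193000 × 4.7% × 26/366 = £644.3880
Fairpark County, 1 Feb – 31 Dec 2000: 335 days → £193000 × 3.15% × 335/366 = £5564.5697
Total = £6319.6954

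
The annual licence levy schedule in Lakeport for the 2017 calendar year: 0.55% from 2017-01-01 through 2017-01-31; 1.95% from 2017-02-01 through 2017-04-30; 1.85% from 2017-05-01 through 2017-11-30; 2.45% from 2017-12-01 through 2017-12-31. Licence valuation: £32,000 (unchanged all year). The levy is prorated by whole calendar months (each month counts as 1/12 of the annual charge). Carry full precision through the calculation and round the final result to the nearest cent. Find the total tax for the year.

2017-01-01 to 2017-01-31: 1 month at 0.55% → £32,000 × 0.55% × 1/12 = £14.6667
2017-02-01 to 2017-04-30: 3 months at 1.95% → £32,000 × 1.95% × 3/12 = £156.0000
2017-05-01 to 2017-11-30: 7 months at 1.85% → £32,000 × 1.85% × 7/12 = £345.3333
2017-12-01 to 2017-12-31: 1 month at 2.45% → £32,000 × 2.45% × 1/12 = £65.3333
Total = £581.3333

£581.33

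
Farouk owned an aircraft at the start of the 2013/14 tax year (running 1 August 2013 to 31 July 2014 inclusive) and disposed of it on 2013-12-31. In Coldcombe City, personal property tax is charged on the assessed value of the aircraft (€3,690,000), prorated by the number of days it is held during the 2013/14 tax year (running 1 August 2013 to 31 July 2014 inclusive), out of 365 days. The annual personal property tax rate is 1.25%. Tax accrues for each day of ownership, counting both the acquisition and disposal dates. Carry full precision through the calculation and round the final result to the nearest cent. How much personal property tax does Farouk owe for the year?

Days held (2013-08-01 to 2013-12-31): 153 out of 365
Tax = €3,690,000 × 1.25% × 153/365 = €19,334.5890

€19,334.59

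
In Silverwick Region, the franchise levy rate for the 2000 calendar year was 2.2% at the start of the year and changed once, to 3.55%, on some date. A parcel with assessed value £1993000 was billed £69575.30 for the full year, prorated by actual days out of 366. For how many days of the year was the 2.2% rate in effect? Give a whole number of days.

Let d = days at the first rate; then 366 − d days at the second rate.
£1993000 × [2.2%·d + 3.55%·(366−d)] / 366 = £69575.30
Solving gives d = 16, so the new rate took effect on January 17, 2000.

16 days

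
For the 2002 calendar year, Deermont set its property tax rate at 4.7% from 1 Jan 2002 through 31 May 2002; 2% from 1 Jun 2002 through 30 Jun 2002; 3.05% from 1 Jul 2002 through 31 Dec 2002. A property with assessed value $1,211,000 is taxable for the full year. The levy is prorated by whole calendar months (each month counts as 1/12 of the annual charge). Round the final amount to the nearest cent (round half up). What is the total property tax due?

$44,201.50

1 Jan – 31 May 2002: 5 months at 4.7% → $1,211,000 × 4.7% × 5/12 = $23,715.4167
1 Jun – 30 Jun 2002: 1 month at 2% → $1,211,000 × 2% × 1/12 = $2,018.3333
1 Jul – 31 Dec 2002: 6 months at 3.05% → $1,211,000 × 3.05% × 6/12 = $18,467.7500
Total = $44,201.5000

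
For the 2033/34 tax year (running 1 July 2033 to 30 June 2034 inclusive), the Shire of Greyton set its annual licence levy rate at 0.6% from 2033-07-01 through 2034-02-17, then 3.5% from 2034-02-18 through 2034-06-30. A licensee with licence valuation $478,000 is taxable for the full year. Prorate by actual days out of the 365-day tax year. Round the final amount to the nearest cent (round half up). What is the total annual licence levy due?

2033-07-01 to 2034-02-17: 232 days at 0.6% → $478,000 × 0.6% × 232/365 = $1,822.9479
2034-02-18 to 2034-06-30: 133 days at 3.5% → $478,000 × 3.5% × 133/365 = $6,096.1370
Total = $7,919.0849

$7,919.08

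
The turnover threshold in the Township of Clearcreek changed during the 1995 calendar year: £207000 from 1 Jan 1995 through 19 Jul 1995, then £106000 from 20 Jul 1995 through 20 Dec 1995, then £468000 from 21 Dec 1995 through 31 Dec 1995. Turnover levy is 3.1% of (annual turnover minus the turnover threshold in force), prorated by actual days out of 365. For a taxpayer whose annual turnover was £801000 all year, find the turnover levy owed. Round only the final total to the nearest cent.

1 Jan – 19 Jul 1995: 200 days, exemption £207000 → (£801000 − £207000) × 3.1% × 200/365 = £10089.8630
20 Jul – 20 Dec 1995: 154 days, exemption £106000 → (£801000 − £106000) × 3.1% × 154/365 = £9090.2192
21 Dec – 31 Dec 1995: 11 days, exemption £468000 → (£801000 − £468000) × 3.1% × 11/365 = £311.1041
Total = £19491.1863

£19491.19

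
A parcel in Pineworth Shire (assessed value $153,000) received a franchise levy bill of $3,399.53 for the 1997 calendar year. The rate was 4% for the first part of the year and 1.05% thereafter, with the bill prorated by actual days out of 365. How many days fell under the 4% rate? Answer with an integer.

Let d = days at the first rate; then 365 − d days at the second rate.
$153,000 × [4%·d + 1.05%·(365−d)] / 365 = $3,399.53
Solving gives d = 145, so the new rate took effect on May 26, 1997.

145 days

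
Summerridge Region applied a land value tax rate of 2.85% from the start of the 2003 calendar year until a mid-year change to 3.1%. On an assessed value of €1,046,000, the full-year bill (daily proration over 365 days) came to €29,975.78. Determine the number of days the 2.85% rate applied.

342 days

Let d = days at the first rate; then 365 − d days at the second rate.
€1,046,000 × [2.85%·d + 3.1%·(365−d)] / 365 = €29,975.78
Solving gives d = 342, so the new rate took effect on 9 Dec 2003.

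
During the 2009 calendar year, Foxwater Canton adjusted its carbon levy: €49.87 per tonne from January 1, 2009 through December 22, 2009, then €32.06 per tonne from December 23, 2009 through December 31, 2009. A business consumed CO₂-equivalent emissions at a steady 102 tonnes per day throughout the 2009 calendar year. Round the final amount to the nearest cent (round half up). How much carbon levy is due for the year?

€1,840,310.52

January 1 – December 22, 2009: 356 days × 102 tonnes/day = 36,312 tonnes at €49.87/tonne → €1,810,879.44
December 23 – December 31, 2009: 9 days × 102 tonnes/day = 918 tonnes at €32.06/tonne → €29,431.08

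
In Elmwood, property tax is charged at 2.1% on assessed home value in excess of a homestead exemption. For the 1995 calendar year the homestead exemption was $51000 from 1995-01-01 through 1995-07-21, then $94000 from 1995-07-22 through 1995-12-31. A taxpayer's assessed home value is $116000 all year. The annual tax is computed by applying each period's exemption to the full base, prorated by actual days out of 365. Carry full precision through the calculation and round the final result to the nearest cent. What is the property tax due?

1995-01-01 to 1995-07-21: 202 days, exemption $51000 → ($116000 − $51000) × 2.1% × 202/365 = $755.4247
1995-07-22 to 1995-12-31: 163 days, exemption $94000 → ($116000 − $94000) × 2.1% × 163/365 = $206.3178
Total = $961.7425

$961.74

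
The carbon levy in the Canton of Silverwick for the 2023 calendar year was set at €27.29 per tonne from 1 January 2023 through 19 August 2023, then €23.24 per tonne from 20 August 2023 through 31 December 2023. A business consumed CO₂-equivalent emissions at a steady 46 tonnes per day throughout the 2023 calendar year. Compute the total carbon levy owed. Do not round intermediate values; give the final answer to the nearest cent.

€433234.90

1 January – 19 August 2023: 231 days × 46 tonnes/day = 10,626 tonnes at €27.29/tonne → €289983.54
20 August – 31 December 2023: 134 days × 46 tonnes/day = 6,164 tonnes at €23.24/tonne → €143251.36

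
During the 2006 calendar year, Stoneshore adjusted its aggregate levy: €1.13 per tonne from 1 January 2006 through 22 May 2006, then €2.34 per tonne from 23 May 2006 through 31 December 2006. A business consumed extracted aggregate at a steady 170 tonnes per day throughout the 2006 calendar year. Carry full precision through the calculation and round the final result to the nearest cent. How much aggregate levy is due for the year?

€115987.60

1 January – 22 May 2006: 142 days × 170 tonnes/day = 24,140 tonnes at €1.13/tonne → €27278.20
23 May – 31 December 2006: 223 days × 170 tonnes/day = 37,910 tonnes at €2.34/tonne → €88709.40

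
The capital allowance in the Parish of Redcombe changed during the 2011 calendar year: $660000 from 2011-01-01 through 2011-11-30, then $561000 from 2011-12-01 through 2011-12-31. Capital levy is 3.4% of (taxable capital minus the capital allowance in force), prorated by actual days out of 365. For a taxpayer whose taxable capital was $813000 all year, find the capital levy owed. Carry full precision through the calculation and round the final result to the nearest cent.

2011-01-01 to 2011-11-30: 334 days, exemption $660000 → ($813000 − $660000) × 3.4% × 334/365 = $4760.1863
2011-12-01 to 2011-12-31: 31 days, exemption $561000 → ($813000 − $561000) × 3.4% × 31/365 = $727.6932
Total = $5487.8795

$5487.88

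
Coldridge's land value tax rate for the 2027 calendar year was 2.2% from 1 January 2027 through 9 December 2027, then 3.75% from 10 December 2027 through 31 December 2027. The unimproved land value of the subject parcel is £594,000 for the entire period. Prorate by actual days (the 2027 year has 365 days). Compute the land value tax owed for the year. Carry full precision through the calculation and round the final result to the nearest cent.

£13,622.94

1 January – 9 December 2027: 343 days at 2.2% → £594,000 × 2.2% × 343/365 = £12,280.3397
10 December – 31 December 2027: 22 days at 3.75% → £594,000 × 3.75% × 22/365 = £1,342.6027
Total = £13,622.9425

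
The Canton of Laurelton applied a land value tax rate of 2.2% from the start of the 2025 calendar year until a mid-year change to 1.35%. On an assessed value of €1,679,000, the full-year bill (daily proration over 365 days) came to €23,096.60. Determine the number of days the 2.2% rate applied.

Let d = days at the first rate; then 365 − d days at the second rate.
€1,679,000 × [2.2%·d + 1.35%·(365−d)] / 365 = €23,096.60
Solving gives d = 11, so the new rate took effect on 12 January 2025.

11 days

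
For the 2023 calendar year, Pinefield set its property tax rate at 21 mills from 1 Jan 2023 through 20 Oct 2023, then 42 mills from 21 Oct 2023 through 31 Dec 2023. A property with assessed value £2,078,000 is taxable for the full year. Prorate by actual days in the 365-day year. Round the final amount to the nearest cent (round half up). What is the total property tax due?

1 Jan – 20 Oct 2023: 293 days at 21 mills → £2,078,000 × 2.1% × 293/365 = £35,029.9562
21 Oct – 31 Dec 2023: 72 days at 42 mills → £2,078,000 × 4.2% × 72/365 = £17,216.0877
Total = £52,246.0438

£52,246.04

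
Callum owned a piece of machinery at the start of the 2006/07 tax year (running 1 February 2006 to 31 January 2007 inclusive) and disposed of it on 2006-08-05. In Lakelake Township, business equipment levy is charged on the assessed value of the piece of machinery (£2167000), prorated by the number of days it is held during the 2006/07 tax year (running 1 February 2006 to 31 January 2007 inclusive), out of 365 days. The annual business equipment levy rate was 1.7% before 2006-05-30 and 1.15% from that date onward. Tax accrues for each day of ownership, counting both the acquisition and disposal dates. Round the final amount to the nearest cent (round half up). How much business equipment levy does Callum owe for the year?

2006-02-01 to 2006-05-29: 118 days at 1.7% → £2167000 × 1.7% × 118/365 = £11909.5945
2006-05-30 to 2006-08-05: 68 days at 1.15% → £2167000 × 1.15% × 68/365 = £4642.7233
Total = £16552.3178

£16552.32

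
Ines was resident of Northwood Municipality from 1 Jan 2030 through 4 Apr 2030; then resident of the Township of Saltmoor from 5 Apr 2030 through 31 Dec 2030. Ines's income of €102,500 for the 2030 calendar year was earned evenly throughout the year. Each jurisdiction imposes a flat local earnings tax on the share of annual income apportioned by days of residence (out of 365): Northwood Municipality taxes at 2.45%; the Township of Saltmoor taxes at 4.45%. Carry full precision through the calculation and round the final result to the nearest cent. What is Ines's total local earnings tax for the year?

Northwood Municipality, 1 Jan – 4 Apr 2030: 94 days → €102,500 × 2.45% × 94/365 = €646.7329
The Township of Saltmoor, 5 Apr – 31 Dec 2030: 271 days → €102,500 × 4.45% × 271/365 = €3,386.5719
Total = €4,033.3048

€4,033.30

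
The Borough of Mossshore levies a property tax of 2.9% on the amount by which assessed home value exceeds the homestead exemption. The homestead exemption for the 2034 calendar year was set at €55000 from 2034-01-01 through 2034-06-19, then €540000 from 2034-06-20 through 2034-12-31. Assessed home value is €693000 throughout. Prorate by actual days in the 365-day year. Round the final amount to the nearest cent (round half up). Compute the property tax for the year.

€10987.82

2034-01-01 to 2034-06-19: 170 days, exemption €55000 → (€693000 − €55000) × 2.9% × 170/365 = €8617.3699
2034-06-20 to 2034-12-31: 195 days, exemption €540000 → (€693000 − €540000) × 2.9% × 195/365 = €2370.4521
Total = €10987.8219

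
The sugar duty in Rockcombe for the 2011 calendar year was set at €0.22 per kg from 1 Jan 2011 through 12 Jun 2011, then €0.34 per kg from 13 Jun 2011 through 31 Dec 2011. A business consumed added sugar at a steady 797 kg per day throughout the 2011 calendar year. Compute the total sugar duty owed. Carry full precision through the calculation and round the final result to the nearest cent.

1 Jan – 12 Jun 2011: 163 days × 797 kg/day = 129,911 kg at €0.22/kg → €28580.42
13 Jun – 31 Dec 2011: 202 days × 797 kg/day = 160,994 kg at €0.34/kg → €54737.96

€83318.38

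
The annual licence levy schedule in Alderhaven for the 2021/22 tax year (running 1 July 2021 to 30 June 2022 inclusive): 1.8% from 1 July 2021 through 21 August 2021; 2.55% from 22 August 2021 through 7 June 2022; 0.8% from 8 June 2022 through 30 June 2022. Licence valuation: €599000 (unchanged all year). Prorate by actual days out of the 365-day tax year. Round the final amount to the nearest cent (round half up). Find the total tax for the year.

1 July – 21 August 2021: 52 days at 1.8% → €599000 × 1.8% × 52/365 = €1536.0658
22 August 2021 – 7 June 2022: 290 days at 2.55% → €599000 × 2.55% × 290/365 = €12135.9041
8 June – 30 June 2022: 23 days at 0.8% → €599000 × 0.8% × 23/365 = €301.9616
Total = €13973.9315

€13973.93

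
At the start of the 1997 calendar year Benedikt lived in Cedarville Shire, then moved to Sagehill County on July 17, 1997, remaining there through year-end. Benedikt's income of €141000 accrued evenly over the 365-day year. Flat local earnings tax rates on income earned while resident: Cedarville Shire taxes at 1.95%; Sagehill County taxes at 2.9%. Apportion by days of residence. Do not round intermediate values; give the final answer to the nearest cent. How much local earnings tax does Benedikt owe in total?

€3366.04

Cedarville Shire, January 1 – July 16, 1997: 197 days → €141000 × 1.95% × 197/365 = €1483.9767
Sagehill County, July 17 – December 31, 1997: 168 days → €141000 × 2.9% × 168/365 = €1882.0603
Total = €3366.0370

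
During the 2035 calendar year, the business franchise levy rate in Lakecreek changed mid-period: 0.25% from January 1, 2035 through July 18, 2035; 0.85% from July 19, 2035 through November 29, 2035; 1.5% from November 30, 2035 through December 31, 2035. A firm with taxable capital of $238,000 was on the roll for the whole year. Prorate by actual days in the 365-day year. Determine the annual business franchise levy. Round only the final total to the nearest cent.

January 1 – July 18, 2035: 199 days at 0.25% → $238,000 × 0.25% × 199/365 = $324.3973
July 19 – November 29, 2035: 134 days at 0.85% → $238,000 × 0.85% × 134/365 = $742.6904
November 30 – December 31, 2035: 32 days at 1.5% → $238,000 × 1.5% × 32/365 = $312.9863
Total = $1,380.0740

$1,380.07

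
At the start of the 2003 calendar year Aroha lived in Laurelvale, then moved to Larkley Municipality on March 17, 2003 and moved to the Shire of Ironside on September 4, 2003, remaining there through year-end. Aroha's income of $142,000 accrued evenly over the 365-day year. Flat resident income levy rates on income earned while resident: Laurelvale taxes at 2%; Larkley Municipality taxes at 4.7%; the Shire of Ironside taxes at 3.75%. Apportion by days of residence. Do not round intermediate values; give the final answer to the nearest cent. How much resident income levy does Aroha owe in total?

$5,446.38

Laurelvale, January 1 – March 16, 2003: 75 days → $142,000 × 2% × 75/365 = $583.5616
Larkley Municipality, March 17 – September 3, 2003: 171 days → $142,000 × 4.7% × 171/365 = $3,126.7233
The Shire of Ironside, September 4 – December 31, 2003: 119 days → $142,000 × 3.75% × 119/365 = $1,736.0959
Total = $5,446.3808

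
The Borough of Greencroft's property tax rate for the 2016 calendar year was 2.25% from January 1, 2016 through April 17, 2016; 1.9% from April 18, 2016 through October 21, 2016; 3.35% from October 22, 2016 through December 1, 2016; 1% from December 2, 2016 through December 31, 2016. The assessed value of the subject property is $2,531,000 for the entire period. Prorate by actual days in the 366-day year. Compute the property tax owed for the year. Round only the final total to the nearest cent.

$52,947.00

January 1 – April 17, 2016: 108 days at 2.25% → $2,531,000 × 2.25% × 108/366 = $16,804.1803
April 18 – October 21, 2016: 187 days at 1.9% → $2,531,000 × 1.9% × 187/366 = $24,570.0628
October 22 – December 1, 2016: 41 days at 3.35% → $2,531,000 × 3.35% × 41/366 = $9,498.1653
December 2 – December 31, 2016: 30 days at 1% → $2,531,000 × 1% × 30/366 = $2,074.5902
Total = $52,946.9986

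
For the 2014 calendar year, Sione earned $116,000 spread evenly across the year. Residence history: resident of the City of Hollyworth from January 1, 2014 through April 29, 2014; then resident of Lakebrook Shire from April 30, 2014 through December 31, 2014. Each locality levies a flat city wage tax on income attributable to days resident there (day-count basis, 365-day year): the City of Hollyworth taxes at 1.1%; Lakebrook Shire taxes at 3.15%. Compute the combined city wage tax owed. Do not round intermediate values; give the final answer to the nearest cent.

The City of Hollyworth, January 1 – April 29, 2014: 119 days → $116,000 × 1.1% × 119/365 = $416.0110
Lakebrook Shire, April 30 – December 31, 2014: 246 days → $116,000 × 3.15% × 246/365 = $2,462.6959
Total = $2,878.7068

$2,878.71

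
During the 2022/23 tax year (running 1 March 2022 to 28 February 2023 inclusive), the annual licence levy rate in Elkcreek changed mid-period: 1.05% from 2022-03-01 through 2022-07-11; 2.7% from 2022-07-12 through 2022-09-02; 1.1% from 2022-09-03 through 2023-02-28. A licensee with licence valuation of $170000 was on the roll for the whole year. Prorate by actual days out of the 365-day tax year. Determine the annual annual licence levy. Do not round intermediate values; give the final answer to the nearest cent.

2022-03-01 to 2022-07-11: 133 days at 1.05% → $170000 × 1.05% × 133/365 = $650.4247
2022-07-12 to 2022-09-02: 53 days at 2.7% → $170000 × 2.7% × 53/365 = $666.4932
2022-09-03 to 2023-02-28: 179 days at 1.1% → $170000 × 1.1% × 179/365 = $917.0685
Total = $2233.9863

$2233.99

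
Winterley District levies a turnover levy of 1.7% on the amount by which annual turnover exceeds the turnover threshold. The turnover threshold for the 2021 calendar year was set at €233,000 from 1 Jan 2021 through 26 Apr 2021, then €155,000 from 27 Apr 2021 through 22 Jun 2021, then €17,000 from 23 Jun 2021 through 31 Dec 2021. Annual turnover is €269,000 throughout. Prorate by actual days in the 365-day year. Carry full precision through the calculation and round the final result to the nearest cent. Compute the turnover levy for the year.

1 Jan – 26 Apr 2021: 116 days, exemption €233,000 → (€269,000 − €233,000) × 1.7% × 116/365 = €194.4986
27 Apr – 22 Jun 2021: 57 days, exemption €155,000 → (€269,000 − €155,000) × 1.7% × 57/365 = €302.6466
23 Jun – 31 Dec 2021: 192 days, exemption €17,000 → (€269,000 − €17,000) × 1.7% × 192/365 = €2,253.5014
Total = €2,750.6466

€2,750.65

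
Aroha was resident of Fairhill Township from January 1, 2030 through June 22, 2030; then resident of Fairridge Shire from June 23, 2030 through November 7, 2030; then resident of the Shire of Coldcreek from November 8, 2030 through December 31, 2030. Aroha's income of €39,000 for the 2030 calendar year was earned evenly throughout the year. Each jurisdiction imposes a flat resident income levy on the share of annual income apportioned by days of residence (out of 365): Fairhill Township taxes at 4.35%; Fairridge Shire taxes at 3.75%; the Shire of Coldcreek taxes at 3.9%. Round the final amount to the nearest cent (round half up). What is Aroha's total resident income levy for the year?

€1,582.06

Fairhill Township, January 1 – June 22, 2030: 173 days → €39,000 × 4.35% × 173/365 = €804.0945
Fairridge Shire, June 23 – November 7, 2030: 138 days → €39,000 × 3.75% × 138/365 = €552.9452
The Shire of Coldcreek, November 8 – December 31, 2030: 54 days → €39,000 × 3.9% × 54/365 = €225.0247
Total = €1,582.0644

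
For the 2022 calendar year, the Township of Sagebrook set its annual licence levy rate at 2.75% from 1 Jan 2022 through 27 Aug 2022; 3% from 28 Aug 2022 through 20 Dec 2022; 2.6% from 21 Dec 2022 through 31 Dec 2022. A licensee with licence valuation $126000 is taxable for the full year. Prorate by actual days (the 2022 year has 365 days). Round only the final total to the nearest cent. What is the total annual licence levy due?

1 Jan – 27 Aug 2022: 239 days at 2.75% → $126000 × 2.75% × 239/365 = $2268.8630
28 Aug – 20 Dec 2022: 115 days at 3% → $126000 × 3% × 115/365 = $1190.9589
21 Dec – 31 Dec 2022: 11 days at 2.6% → $126000 × 2.6% × 11/365 = $98.7288
Total = $3558.5507

$3558.55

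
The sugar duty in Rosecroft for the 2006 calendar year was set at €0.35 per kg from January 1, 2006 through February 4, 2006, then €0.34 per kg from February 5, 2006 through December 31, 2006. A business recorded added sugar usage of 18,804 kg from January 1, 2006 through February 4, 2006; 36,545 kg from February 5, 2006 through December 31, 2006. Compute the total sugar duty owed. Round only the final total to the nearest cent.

€19006.70

January 1 – February 4, 2006: 18,804 kg at €0.35/kg → €6581.40
February 5 – December 31, 2006: 36,545 kg at €0.34/kg → €12425.30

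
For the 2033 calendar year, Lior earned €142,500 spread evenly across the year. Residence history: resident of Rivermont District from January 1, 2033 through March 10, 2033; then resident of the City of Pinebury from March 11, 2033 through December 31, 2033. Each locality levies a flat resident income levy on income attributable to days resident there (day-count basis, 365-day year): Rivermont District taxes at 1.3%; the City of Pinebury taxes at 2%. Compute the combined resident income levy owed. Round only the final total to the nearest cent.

Rivermont District, January 1 – March 10, 2033: 69 days → €142,500 × 1.3% × 69/365 = €350.1986
The City of Pinebury, March 11 – December 31, 2033: 296 days → €142,500 × 2% × 296/365 = €2,311.2329
Total = €2,661.4315

€2,661.43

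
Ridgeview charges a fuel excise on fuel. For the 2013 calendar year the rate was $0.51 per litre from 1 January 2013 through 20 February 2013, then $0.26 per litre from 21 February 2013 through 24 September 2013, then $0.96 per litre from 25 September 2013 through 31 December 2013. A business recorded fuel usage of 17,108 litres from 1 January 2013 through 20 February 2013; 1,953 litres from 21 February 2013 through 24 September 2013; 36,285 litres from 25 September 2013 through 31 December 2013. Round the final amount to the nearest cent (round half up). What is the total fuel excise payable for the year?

$44066.46

1 January – 20 February 2013: 17,108 litres at $0.51/litre → $8725.08
21 February – 24 September 2013: 1,953 litres at $0.26/litre → $507.78
25 September – 31 December 2013: 36,285 litres at $0.96/litre → $34833.60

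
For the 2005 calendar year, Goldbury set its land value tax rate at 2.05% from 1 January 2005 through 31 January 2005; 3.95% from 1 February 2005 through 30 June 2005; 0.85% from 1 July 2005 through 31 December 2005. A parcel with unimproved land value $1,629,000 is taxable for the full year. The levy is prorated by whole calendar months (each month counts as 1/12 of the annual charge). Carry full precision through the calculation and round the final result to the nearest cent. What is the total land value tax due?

1 January – 31 January 2005: 1 month at 2.05% → $1,629,000 × 2.05% × 1/12 = $2,782.8750
1 February – 30 June 2005: 5 months at 3.95% → $1,629,000 × 3.95% × 5/12 = $26,810.6250
1 July – 31 December 2005: 6 months at 0.85% → $1,629,000 × 0.85% × 6/12 = $6,923.2500
Total = $36,516.7500

$36,516.75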